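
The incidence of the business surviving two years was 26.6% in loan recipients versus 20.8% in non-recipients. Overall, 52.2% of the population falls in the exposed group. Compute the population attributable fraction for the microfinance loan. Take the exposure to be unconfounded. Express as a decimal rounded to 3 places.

p₁ = 0.266, p₀ = 0.208.
Overall risk P(Y=1) = π·p₁ + (1−π)·p₀ = 0.522×0.266 + 0.478×0.208 = 0.23828.
Under exogeneity, PAF = [P(Y=1) − p₀] / P(Y=1).
PAF = (0.23828 − 0.208) / 0.23828 ≈ 0.1271

PAF ≈ 0.127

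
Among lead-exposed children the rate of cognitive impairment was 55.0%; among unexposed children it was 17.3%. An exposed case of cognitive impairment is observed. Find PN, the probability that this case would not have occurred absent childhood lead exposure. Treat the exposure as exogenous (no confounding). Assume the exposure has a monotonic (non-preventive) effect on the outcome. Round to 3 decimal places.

PN ≈ 0.685

p₁ = 0.55, p₀ = 0.173.
Under exogeneity and monotonicity, PN = (p₁ − p₀) / p₁.
PN = (0.55 − 0.173) / 0.55 = 0.377 / 0.55 ≈ 0.6855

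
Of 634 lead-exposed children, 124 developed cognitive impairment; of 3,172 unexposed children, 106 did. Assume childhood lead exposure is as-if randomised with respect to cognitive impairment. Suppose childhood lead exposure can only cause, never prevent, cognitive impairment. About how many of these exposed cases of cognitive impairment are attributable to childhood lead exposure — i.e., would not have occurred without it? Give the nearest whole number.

about 103 cases

p₁ = P(outcome | exposed) = 124/634 = 0.19558
p₀ = P(outcome | unexposed) = 106/3172 = 0.033417
PN = (p₁ − p₀)/p₁ = (0.19558 − 0.033417) / 0.19558 ≈ 0.82914.
Attributable cases ≈ PN × (exposed cases) = 0.82914 × 124 ≈ 102.81.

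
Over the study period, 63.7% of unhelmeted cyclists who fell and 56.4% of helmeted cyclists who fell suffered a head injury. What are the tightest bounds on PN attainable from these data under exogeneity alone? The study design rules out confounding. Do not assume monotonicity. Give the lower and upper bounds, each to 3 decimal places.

p₁ = 0.637, p₀ = 0.564.
Under exogeneity alone the bounds on PN are max{0,(p₁−p₀)/p₁} ≤ PN ≤ min{1,(1−p₀)/p₁}.
  lower = (p₁ − p₀)/p₁ = 0.073 / 0.637 ≈ 0.1146
  upper = min{1, (1 − p₀)/p₁} = 0.436 / 0.637 ≈ 0.6845

0.115 ≤ PN ≤ 0.684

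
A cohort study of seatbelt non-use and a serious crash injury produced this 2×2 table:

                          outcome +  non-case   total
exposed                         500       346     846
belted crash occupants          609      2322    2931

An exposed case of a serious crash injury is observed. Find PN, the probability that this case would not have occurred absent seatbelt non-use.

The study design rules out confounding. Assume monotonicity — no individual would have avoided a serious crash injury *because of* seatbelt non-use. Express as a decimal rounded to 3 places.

PN ≈ 0.648

p₁ = P(outcome | exposed) = 500/846 = 0.59102
p₀ = P(outcome | unexposed) = 609/2931 = 0.20778
Under exogeneity and monotonicity, PN = (p₁ − p₀)/p₁.
PN = (0.59102 − 0.20778) / 0.59102 ≈ 0.6484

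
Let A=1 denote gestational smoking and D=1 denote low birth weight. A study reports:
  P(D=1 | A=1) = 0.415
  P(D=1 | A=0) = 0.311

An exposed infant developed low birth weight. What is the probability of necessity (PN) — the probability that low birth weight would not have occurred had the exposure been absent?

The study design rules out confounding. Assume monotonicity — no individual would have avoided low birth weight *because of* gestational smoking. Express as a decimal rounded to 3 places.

PN ≈ 0.251

Let p₁ = 0.415, p₀ = 0.311.
Under exogeneity and monotonicity, PN = (p₁ − p₀) / p₁.
PN = (0.415 − 0.311) / 0.415 = 0.104 / 0.415 ≈ 0.2506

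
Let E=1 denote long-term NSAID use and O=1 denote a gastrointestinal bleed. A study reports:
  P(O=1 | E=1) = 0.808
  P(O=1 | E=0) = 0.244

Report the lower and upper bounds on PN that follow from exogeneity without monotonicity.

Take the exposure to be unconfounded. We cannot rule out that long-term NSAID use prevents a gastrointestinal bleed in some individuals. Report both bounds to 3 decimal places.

0.698 ≤ PN ≤ 0.936

Let p₁ = 0.808, p₀ = 0.244.
Under exogeneity alone the bounds on PN are max{0,(p₁−p₀)/p₁} ≤ PN ≤ min{1,(1−p₀)/p₁}.
  lower = (p₁ − p₀)/p₁ = 0.564 / 0.808 ≈ 0.6980
  upper = min{1, (1 − p₀)/p₁} = 0.756 / 0.808 ≈ 0.9356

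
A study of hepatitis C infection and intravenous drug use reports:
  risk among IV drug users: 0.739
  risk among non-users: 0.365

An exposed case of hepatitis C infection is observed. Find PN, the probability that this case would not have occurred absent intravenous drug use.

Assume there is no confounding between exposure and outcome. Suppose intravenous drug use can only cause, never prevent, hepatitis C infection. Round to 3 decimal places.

Let p₁ = 0.739, p₀ = 0.365.
Under exogeneity and monotonicity, PN = (p₁ − p₀) / p₁.
PN = (0.739 − 0.365) / 0.739 = 0.374 / 0.739 ≈ 0.5061

PN ≈ 0.506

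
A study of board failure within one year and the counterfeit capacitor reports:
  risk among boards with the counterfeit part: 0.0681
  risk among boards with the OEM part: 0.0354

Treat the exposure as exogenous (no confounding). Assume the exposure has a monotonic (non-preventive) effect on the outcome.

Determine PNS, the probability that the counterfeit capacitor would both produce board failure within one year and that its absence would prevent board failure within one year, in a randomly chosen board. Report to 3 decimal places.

PNS ≈ 0.033

Let p₁ = 0.0681, p₀ = 0.0354.
Under exogeneity and monotonicity, PNS = p₁ − p₀.
PNS = 0.0681 − 0.0354 = 0.0327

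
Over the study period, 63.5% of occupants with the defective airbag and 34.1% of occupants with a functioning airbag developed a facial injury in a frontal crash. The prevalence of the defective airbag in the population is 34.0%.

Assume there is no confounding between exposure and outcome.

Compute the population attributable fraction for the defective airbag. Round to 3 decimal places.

p₁ = 0.635, p₀ = 0.341.
Overall risk P(Y=1) = π·p₁ + (1−π)·p₀ = 0.34×0.635 + 0.66×0.341 = 0.44096.
Under exogeneity, PAF = [P(Y=1) − p₀] / P(Y=1).
PAF = (0.44096 − 0.341) / 0.44096 ≈ 0.2267

PAF ≈ 0.227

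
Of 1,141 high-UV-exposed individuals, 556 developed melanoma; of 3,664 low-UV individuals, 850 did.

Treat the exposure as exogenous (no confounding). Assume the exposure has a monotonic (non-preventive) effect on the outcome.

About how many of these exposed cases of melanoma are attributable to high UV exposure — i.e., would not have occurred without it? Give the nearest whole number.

p₁ = P(outcome | exposed) = 556/1141 = 0.48729
p₀ = P(outcome | unexposed) = 850/3664 = 0.23199
PN = (p₁ − p₀)/p₁ = (0.48729 − 0.23199) / 0.48729 ≈ 0.52393.
Attributable cases ≈ PN × (exposed cases) = 0.52393 × 556 ≈ 291.30.

about 291 cases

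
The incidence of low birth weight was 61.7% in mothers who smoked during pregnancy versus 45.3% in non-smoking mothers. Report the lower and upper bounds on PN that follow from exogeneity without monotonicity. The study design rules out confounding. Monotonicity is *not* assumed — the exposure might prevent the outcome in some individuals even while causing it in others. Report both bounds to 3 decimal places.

0.266 ≤ PN ≤ 0.887

p₁ = 0.617, p₀ = 0.453.
Under exogeneity alone the bounds on PN are max{0,(p₁−p₀)/p₁} ≤ PN ≤ min{1,(1−p₀)/p₁}.
  lower = (p₁ − p₀)/p₁ = 0.164 / 0.617 ≈ 0.2658
  upper = min{1, (1 − p₀)/p₁} = 0.547 / 0.617 ≈ 0.8865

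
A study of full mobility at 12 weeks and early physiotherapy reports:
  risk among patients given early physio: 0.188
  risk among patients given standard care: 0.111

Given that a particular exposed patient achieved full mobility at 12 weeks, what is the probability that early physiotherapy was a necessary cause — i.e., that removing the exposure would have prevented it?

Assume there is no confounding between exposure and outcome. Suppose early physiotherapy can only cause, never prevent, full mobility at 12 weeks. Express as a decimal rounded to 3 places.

Let p₁ = 0.188, p₀ = 0.111.
Under exogeneity and monotonicity, PN = (p₁ − p₀) / p₁.
PN = (0.188 − 0.111) / 0.188 = 0.077 / 0.188 ≈ 0.4096

PN ≈ 0.410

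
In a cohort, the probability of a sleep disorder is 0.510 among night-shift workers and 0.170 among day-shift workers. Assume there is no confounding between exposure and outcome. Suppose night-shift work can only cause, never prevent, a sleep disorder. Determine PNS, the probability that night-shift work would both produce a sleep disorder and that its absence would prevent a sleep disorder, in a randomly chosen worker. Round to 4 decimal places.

Let p₁ = 0.51, p₀ = 0.17.
Under exogeneity and monotonicity, PNS = p₁ − p₀.
PNS = 0.51 − 0.17 = 0.34

PNS ≈ 0.3400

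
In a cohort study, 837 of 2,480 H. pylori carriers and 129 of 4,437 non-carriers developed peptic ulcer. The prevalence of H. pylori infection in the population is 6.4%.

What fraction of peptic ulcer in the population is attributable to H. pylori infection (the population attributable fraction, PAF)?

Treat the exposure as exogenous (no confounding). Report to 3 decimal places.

p₁ = P(outcome | exposed) = 837/2480 = 0.3375
p₀ = P(outcome | unexposed) = 129/4437 = 0.029074
Overall risk P(Y=1) = π·p₁ + (1−π)·p₀ = 0.064×0.3375 + 0.936×0.029074 = 0.048813.
Under exogeneity, PAF = [P(Y=1) − p₀] / P(Y=1).
PAF = (0.048813 − 0.029074) / 0.048813 ≈ 0.4044

PAF ≈ 0.404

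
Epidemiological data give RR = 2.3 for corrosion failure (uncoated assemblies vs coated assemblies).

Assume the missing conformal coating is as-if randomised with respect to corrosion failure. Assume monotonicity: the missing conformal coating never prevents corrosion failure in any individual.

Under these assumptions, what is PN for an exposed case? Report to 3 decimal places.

Under exogeneity and monotonicity, PN = (RR − 1) / RR = 1 − 1/RR.
PN = (2.3 − 1) / 2.3 = 1.3 / 2.3 ≈ 0.5652

PN ≈ 0.565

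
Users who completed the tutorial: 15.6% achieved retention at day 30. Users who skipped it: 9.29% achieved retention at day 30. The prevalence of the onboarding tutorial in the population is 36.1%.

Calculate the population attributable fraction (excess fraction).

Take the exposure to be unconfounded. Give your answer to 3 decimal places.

PAF ≈ 0.197

p₁ = 0.156, p₀ = 0.0929.
Overall risk P(Y=1) = π·p₁ + (1−π)·p₀ = 0.361×0.156 + 0.639×0.0929 = 0.11568.
Under exogeneity, PAF = [P(Y=1) − p₀] / P(Y=1).
PAF = (0.11568 − 0.0929) / 0.11568 ≈ 0.1969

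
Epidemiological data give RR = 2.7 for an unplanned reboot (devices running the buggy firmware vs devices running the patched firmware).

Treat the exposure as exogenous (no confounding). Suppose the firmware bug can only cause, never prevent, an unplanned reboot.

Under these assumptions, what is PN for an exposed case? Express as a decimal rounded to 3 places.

Under exogeneity and monotonicity, PN = (RR − 1) / RR = 1 − 1/RR.
PN = (2.7 − 1) / 2.7 = 1.7 / 2.7 ≈ 0.6296

PN ≈ 0.630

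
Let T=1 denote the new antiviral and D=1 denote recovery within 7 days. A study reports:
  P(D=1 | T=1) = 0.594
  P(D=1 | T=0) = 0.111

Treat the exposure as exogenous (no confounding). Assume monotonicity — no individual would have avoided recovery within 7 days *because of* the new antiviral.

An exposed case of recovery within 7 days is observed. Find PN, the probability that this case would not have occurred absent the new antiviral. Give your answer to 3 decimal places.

Let p₁ = 0.594, p₀ = 0.111.
Under exogeneity and monotonicity, PN = (p₁ − p₀) / p₁.
PN = (0.594 − 0.111) / 0.594 = 0.483 / 0.594 ≈ 0.8131

PN ≈ 0.813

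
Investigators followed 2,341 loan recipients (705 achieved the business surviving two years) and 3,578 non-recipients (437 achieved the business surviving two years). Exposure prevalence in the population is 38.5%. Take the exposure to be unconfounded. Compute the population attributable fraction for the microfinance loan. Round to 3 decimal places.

PAF ≈ 0.361

p₁ = P(outcome | exposed) = 705/2341 = 0.30115
p₀ = P(outcome | unexposed) = 437/3578 = 0.12214
Overall risk P(Y=1) = π·p₁ + (1−π)·p₀ = 0.385×0.30115 + 0.615×0.12214 = 0.19106.
Under exogeneity, PAF = [P(Y=1) − p₀] / P(Y=1).
PAF = (0.19106 − 0.12214) / 0.19106 ≈ 0.3607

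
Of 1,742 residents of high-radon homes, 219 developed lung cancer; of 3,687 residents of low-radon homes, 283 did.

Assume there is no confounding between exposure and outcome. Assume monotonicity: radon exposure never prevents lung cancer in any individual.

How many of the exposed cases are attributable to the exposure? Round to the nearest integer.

about 85 cases

p₁ = P(outcome | exposed) = 219/1742 = 0.12572
p₀ = P(outcome | unexposed) = 283/3687 = 0.076756
PN = (p₁ − p₀)/p₁ = (0.12572 − 0.076756) / 0.12572 ≈ 0.38946.
Attributable cases ≈ PN × (exposed cases) = 0.38946 × 219 ≈ 85.29.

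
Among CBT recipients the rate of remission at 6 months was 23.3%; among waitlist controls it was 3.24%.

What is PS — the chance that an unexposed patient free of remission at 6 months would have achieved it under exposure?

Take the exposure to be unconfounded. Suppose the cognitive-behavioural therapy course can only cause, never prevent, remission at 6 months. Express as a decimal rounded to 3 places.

PS ≈ 0.207

p₁ = 0.233, p₀ = 0.0324.
Under exogeneity and monotonicity, PS = (p₁ − p₀) / (1 − p₀).
PS = (0.233 − 0.0324) / (1 − 0.0324) = 0.2006 / 0.9676 ≈ 0.2073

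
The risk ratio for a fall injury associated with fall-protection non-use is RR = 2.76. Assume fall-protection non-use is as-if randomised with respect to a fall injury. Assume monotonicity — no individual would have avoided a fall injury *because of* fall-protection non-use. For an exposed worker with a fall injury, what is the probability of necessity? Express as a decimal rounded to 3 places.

Under exogeneity and monotonicity, PN = (RR − 1) / RR = 1 − 1/RR.
PN = (2.76 − 1) / 2.76 = 1.76 / 2.76 ≈ 0.6377

PN ≈ 0.638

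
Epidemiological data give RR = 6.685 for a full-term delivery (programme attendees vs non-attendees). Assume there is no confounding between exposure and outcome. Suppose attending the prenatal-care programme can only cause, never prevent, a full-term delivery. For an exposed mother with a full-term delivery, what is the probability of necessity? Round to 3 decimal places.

PN ≈ 0.850

Under exogeneity and monotonicity, PN = (RR − 1) / RR = 1 − 1/RR.
PN = (6.685 − 1) / 6.685 = 5.685 / 6.685 ≈ 0.8504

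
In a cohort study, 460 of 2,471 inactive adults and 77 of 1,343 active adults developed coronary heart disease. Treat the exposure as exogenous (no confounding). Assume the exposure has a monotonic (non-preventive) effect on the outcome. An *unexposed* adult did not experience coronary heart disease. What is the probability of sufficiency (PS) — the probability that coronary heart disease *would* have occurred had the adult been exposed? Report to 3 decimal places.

PS ≈ 0.137

p₁ = P(outcome | exposed) = 460/2471 = 0.18616
p₀ = P(outcome | unexposed) = 77/1343 = 0.057334
Under exogeneity and monotonicity, PS = (p₁ − p₀) / (1 − p₀).
PS = (0.18616 − 0.057334) / (1 − 0.057334) = 0.12883 / 0.94267 ≈ 0.1367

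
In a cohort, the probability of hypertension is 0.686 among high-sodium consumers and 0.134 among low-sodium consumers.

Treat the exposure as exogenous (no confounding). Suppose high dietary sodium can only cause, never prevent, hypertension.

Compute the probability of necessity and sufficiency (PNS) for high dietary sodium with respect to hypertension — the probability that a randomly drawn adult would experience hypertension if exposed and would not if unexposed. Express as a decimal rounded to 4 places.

Let p₁ = 0.686, p₀ = 0.134.
Under exogeneity and monotonicity, PNS = p₁ − p₀.
PNS = 0.686 − 0.134 = 0.552

PNS ≈ 0.5520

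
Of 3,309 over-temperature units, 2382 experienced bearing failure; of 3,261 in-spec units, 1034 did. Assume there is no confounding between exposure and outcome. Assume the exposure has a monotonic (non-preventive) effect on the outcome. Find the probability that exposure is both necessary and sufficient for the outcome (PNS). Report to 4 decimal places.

PNS ≈ 0.4028

p₁ = P(outcome | exposed) = 2382/3309 = 0.71985
p₀ = P(outcome | unexposed) = 1034/3261 = 0.31708
Under exogeneity and monotonicity, PNS = p₁ − p₀.
PNS = 0.71985 − 0.31708 = 0.40277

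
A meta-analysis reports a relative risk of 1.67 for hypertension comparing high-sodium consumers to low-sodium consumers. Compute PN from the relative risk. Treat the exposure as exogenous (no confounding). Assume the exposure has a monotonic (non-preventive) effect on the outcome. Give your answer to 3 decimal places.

Under exogeneity and monotonicity, PN = (RR − 1) / RR = 1 − 1/RR.
PN = (1.67 − 1) / 1.67 = 0.67 / 1.67 ≈ 0.4012

PN ≈ 0.401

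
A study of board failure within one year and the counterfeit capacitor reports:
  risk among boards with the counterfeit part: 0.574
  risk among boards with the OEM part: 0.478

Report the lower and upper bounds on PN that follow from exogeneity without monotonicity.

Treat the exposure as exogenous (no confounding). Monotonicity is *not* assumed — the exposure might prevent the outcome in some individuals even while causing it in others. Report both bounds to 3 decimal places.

Let p₁ = 0.574, p₀ = 0.478.
Under exogeneity alone the bounds on PN are max{0,(p₁−p₀)/p₁} ≤ PN ≤ min{1,(1−p₀)/p₁}.
  lower = (p₁ − p₀)/p₁ = 0.096 / 0.574 ≈ 0.1672
  upper = min{1, (1 − p₀)/p₁} = 0.522 / 0.574 ≈ 0.9094

0.167 ≤ PN ≤ 0.909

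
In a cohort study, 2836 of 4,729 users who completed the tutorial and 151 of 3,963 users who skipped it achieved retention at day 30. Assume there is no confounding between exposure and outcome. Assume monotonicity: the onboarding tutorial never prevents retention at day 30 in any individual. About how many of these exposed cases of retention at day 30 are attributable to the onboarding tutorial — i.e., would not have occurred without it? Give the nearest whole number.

p₁ = P(outcome | exposed) = 2836/4729 = 0.5997
p₀ = P(outcome | unexposed) = 151/3963 = 0.038102
PN = (p₁ − p₀)/p₁ = (0.5997 − 0.038102) / 0.5997 ≈ 0.93646.
Attributable cases ≈ PN × (exposed cases) = 0.93646 × 2836 ≈ 2655.81.

about 2656 cases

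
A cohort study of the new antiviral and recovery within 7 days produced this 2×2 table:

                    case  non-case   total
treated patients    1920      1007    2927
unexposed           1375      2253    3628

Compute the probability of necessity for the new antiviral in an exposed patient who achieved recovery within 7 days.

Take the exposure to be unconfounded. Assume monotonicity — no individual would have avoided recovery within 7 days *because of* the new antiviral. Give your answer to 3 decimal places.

p₁ = P(outcome | exposed) = 1920/2927 = 0.65596
p₀ = P(outcome | unexposed) = 1375/3628 = 0.379
Under exogeneity and monotonicity, PN = (p₁ − p₀) / p₁.
PN = (0.65596 − 0.379) / 0.65596 = 0.27697 / 0.65596 ≈ 0.4222

PN ≈ 0.422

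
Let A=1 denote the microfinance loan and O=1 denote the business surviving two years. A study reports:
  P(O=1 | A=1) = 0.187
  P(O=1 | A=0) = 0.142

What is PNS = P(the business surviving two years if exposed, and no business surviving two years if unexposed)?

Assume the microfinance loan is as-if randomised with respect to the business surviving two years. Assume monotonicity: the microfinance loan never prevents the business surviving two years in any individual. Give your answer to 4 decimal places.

PNS ≈ 0.0450

Let p₁ = 0.187, p₀ = 0.142.
Under exogeneity and monotonicity, PNS = p₁ − p₀.
PNS = 0.187 − 0.142 = 0.045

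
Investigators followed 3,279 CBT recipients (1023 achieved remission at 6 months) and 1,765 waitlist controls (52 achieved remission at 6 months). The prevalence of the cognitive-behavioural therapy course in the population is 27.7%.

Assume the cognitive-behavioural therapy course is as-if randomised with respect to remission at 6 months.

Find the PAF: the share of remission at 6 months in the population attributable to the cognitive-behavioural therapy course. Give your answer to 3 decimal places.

p₁ = P(outcome | exposed) = 1023/3279 = 0.31199
p₀ = P(outcome | unexposed) = 52/1765 = 0.029462
Overall risk P(Y=1) = π·p₁ + (1−π)·p₀ = 0.277×0.31199 + 0.723×0.029462 = 0.10772.
Under exogeneity, PAF = [P(Y=1) − p₀] / P(Y=1).
PAF = (0.10772 − 0.029462) / 0.10772 ≈ 0.7265

PAF ≈ 0.726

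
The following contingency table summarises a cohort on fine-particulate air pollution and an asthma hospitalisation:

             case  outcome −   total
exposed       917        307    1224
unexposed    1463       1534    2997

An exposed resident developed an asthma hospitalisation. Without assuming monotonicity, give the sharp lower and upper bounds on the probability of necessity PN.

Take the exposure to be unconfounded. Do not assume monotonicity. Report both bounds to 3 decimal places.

0.348 ≤ PN ≤ 0.683

p₁ = P(outcome | exposed) = 917/1224 = 0.74918
p₀ = P(outcome | unexposed) = 1463/2997 = 0.48815
Under exogeneity alone the bounds on PN are max{0,(p₁−p₀)/p₁} ≤ PN ≤ min{1,(1−p₀)/p₁}.
  lower = (p₁ − p₀)/p₁ = 0.26103 / 0.74918 ≈ 0.3484
  upper = min{1, (1 − p₀)/p₁} = 0.51185 / 0.74918 ≈ 0.6832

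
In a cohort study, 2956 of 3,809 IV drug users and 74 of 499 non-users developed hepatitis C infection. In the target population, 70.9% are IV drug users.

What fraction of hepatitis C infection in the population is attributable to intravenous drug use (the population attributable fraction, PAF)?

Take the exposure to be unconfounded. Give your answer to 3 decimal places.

PAF ≈ 0.750

p₁ = P(outcome | exposed) = 2956/3809 = 0.77606
p₀ = P(outcome | unexposed) = 74/499 = 0.1483
Overall risk P(Y=1) = π·p₁ + (1−π)·p₀ = 0.709×0.77606 + 0.291×0.1483 = 0.59338.
Under exogeneity, PAF = [P(Y=1) − p₀] / P(Y=1).
PAF = (0.59338 − 0.1483) / 0.59338 ≈ 0.7501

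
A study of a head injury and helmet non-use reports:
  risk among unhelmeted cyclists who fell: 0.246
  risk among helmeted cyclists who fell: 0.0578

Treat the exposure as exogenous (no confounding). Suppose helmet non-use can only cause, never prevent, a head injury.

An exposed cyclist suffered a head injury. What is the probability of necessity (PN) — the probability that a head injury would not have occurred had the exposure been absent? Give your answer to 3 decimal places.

Let p₁ = 0.246, p₀ = 0.0578.
Under exogeneity and monotonicity, PN = (p₁ − p₀) / p₁.
PN = (0.246 − 0.0578) / 0.246 = 0.1882 / 0.246 ≈ 0.7650

PN ≈ 0.765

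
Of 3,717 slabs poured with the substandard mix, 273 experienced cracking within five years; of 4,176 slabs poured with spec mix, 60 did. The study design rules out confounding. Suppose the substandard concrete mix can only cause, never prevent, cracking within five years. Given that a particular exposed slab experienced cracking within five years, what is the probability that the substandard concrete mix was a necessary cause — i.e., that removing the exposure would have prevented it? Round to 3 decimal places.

p₁ = P(outcome | exposed) = 273/3717 = 0.073446
p₀ = P(outcome | unexposed) = 60/4176 = 0.014368
Under exogeneity and monotonicity, PN = (p₁ − p₀) / p₁.
PN = (0.073446 − 0.014368) / 0.073446 = 0.059079 / 0.073446 ≈ 0.8044

PN ≈ 0.804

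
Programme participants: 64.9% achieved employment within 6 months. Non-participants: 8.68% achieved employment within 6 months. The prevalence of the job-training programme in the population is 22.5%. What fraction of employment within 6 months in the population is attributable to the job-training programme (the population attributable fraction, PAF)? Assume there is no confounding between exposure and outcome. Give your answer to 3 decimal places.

PAF ≈ 0.593

p₁ = 0.649, p₀ = 0.0868.
Overall risk P(Y=1) = π·p₁ + (1−π)·p₀ = 0.225×0.649 + 0.775×0.0868 = 0.2133.
Under exogeneity, PAF = [P(Y=1) − p₀] / P(Y=1).
PAF = (0.2133 − 0.0868) / 0.2133 ≈ 0.5931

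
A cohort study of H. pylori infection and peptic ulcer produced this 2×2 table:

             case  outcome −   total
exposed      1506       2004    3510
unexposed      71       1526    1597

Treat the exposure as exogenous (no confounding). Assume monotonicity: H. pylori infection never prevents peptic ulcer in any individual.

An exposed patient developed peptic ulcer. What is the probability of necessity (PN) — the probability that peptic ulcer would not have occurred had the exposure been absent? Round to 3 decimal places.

p₁ = P(outcome | exposed) = 1506/3510 = 0.42906
p₀ = P(outcome | unexposed) = 71/1597 = 0.044458
Under exogeneity and monotonicity, PN = (p₁ − p₀) / p₁.
PN = (0.42906 − 0.044458) / 0.42906 = 0.3846 / 0.42906 ≈ 0.8964

PN ≈ 0.896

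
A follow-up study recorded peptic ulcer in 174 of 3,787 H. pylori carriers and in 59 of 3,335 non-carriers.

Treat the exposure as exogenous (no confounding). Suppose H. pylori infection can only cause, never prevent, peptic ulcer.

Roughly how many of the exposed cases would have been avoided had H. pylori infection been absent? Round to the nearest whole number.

p₁ = P(outcome | exposed) = 174/3787 = 0.045947
p₀ = P(outcome | unexposed) = 59/3335 = 0.017691
PN = (p₁ − p₀)/p₁ = (0.045947 − 0.017691) / 0.045947 ≈ 0.61496.
Attributable cases ≈ PN × (exposed cases) = 0.61496 × 174 ≈ 107.00.

about 107 cases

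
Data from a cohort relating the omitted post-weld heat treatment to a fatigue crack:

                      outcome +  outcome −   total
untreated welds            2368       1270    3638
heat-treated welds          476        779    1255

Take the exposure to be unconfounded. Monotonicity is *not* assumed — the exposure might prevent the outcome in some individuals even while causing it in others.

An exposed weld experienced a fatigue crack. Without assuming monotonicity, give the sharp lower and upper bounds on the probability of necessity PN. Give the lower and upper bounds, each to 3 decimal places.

0.417 ≤ PN ≤ 0.954

p₁ = P(outcome | exposed) = 2368/3638 = 0.65091
p₀ = P(outcome | unexposed) = 476/1255 = 0.37928
Under exogeneity alone the bounds on PN are max{0,(p₁−p₀)/p₁} ≤ PN ≤ min{1,(1−p₀)/p₁}.
  lower = (p₁ − p₀)/p₁ = 0.27162 / 0.65091 ≈ 0.4173
  upper = min{1, (1 − p₀)/p₁} = 0.62072 / 0.65091 ≈ 0.9536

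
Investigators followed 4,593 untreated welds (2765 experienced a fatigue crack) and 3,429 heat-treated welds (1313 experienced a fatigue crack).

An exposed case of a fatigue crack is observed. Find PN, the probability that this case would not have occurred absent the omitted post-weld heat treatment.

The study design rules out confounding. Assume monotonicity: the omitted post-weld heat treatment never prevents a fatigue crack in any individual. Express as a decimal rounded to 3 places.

PN ≈ 0.364

p₁ = P(outcome | exposed) = 2765/4593 = 0.602
p₀ = P(outcome | unexposed) = 1313/3429 = 0.38291
Under exogeneity and monotonicity, PN = (p₁ − p₀) / p₁.
PN = (0.602 − 0.38291) / 0.602 = 0.21909 / 0.602 ≈ 0.3639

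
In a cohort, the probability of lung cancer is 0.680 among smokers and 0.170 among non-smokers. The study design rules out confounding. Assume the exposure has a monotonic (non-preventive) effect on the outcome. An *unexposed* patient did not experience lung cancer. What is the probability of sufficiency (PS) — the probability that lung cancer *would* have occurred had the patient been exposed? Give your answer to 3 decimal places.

PS ≈ 0.614

Let p₁ = 0.68, p₀ = 0.17.
Under exogeneity and monotonicity, PS = (p₁ − p₀) / (1 − p₀).
PS = (0.68 − 0.17) / (1 − 0.17) = 0.51 / 0.83 ≈ 0.6145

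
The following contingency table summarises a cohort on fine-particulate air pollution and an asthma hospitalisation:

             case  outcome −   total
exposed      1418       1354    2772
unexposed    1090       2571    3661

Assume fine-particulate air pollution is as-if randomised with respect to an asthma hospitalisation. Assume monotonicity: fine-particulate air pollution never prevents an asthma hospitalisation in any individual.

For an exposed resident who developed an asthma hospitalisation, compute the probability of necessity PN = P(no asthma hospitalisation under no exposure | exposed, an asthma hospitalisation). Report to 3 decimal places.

p₁ = P(outcome | exposed) = 1418/2772 = 0.51154
p₀ = P(outcome | unexposed) = 1090/3661 = 0.29773
Under exogeneity and monotonicity, PN = (p₁ − p₀)/p₁.
PN = (0.51154 − 0.29773) / 0.51154 ≈ 0.4180

PN ≈ 0.418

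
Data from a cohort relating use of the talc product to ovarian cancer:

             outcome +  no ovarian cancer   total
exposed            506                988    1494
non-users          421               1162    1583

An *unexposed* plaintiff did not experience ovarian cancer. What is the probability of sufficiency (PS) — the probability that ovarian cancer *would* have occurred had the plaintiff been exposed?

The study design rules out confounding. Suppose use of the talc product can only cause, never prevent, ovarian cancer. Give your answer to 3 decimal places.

PS ≈ 0.099

p₁ = P(outcome | exposed) = 506/1494 = 0.33869
p₀ = P(outcome | unexposed) = 421/1583 = 0.26595
Under exogeneity and monotonicity, PS = (p₁ − p₀)/(1 − p₀).
PS = (0.33869 − 0.26595) / 0.73405 ≈ 0.0991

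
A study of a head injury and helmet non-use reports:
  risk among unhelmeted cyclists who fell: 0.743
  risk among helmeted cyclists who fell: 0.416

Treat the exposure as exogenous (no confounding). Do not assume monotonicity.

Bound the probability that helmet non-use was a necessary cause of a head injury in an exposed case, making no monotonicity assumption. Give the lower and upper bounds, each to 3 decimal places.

0.440 ≤ PN ≤ 0.786

Let p₁ = 0.743, p₀ = 0.416.
Under exogeneity alone the bounds on PN are max{0,(p₁−p₀)/p₁} ≤ PN ≤ min{1,(1−p₀)/p₁}.
  lower = (p₁ − p₀)/p₁ = 0.327 / 0.743 ≈ 0.4401
  upper = min{1, (1 − p₀)/p₁} = 0.584 / 0.743 ≈ 0.7860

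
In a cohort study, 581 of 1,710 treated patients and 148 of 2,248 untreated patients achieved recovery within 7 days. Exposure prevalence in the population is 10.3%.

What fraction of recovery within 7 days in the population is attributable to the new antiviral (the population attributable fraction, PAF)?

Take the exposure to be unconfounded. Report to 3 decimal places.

PAF ≈ 0.300

p₁ = P(outcome | exposed) = 581/1710 = 0.33977
p₀ = P(outcome | unexposed) = 148/2248 = 0.065836
Overall risk P(Y=1) = π·p₁ + (1−π)·p₀ = 0.103×0.33977 + 0.897×0.065836 = 0.094051.
Under exogeneity, PAF = [P(Y=1) − p₀] / P(Y=1).
PAF = (0.094051 − 0.065836) / 0.094051 ≈ 0.3000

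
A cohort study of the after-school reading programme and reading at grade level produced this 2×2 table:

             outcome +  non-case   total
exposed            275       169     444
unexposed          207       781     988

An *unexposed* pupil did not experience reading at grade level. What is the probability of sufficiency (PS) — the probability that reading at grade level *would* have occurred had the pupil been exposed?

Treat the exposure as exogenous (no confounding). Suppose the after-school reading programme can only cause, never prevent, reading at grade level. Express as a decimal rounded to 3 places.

PS ≈ 0.518

p₁ = P(outcome | exposed) = 275/444 = 0.61937
p₀ = P(outcome | unexposed) = 207/988 = 0.20951
Under exogeneity and monotonicity, PS = (p₁ − p₀) / (1 − p₀).
PS = (0.61937 − 0.20951) / (1 − 0.20951) = 0.40986 / 0.79049 ≈ 0.5185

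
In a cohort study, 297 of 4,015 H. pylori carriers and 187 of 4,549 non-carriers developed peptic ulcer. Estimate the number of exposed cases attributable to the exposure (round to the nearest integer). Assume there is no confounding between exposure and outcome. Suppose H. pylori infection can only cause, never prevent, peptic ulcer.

about 132 cases

p₁ = P(outcome | exposed) = 297/4015 = 0.073973
p₀ = P(outcome | unexposed) = 187/4549 = 0.041108
PN = (p₁ − p₀)/p₁ = (0.073973 − 0.041108) / 0.073973 ≈ 0.44428.
Attributable cases ≈ PN × (exposed cases) = 0.44428 × 297 ≈ 131.95.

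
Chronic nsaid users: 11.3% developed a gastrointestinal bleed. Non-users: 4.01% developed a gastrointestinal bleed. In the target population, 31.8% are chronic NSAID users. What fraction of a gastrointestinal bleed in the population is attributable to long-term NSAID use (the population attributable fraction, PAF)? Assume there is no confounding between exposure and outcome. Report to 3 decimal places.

PAF ≈ 0.366

p₁ = 0.113, p₀ = 0.0401.
Overall risk P(Y=1) = π·p₁ + (1−π)·p₀ = 0.318×0.113 + 0.682×0.0401 = 0.063282.
Under exogeneity, PAF = [P(Y=1) − p₀] / P(Y=1).
PAF = (0.063282 − 0.0401) / 0.063282 ≈ 0.3663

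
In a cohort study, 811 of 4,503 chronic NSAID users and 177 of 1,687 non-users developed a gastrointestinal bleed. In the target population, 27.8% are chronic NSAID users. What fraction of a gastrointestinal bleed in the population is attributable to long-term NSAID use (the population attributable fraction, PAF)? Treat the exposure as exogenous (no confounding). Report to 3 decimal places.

PAF ≈ 0.166

p₁ = P(outcome | exposed) = 811/4503 = 0.1801
p₀ = P(outcome | unexposed) = 177/1687 = 0.10492
Overall risk P(Y=1) = π·p₁ + (1−π)·p₀ = 0.278×0.1801 + 0.722×0.10492 = 0.12582.
Under exogeneity, PAF = [P(Y=1) − p₀] / P(Y=1).
PAF = (0.12582 − 0.10492) / 0.12582 ≈ 0.1661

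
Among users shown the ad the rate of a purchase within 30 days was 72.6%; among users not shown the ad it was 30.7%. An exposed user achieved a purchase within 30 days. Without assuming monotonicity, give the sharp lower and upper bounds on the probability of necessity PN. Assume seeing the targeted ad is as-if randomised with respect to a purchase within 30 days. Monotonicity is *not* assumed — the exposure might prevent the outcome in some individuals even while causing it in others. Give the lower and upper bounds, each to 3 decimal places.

0.577 ≤ PN ≤ 0.955

p₁ = 0.726, p₀ = 0.307.
Under exogeneity alone the bounds on PN are max{0,(p₁−p₀)/p₁} ≤ PN ≤ min{1,(1−p₀)/p₁}.
  lower = (p₁ − p₀)/p₁ = 0.419 / 0.726 ≈ 0.5771
  upper = min{1, (1 − p₀)/p₁} = 0.693 / 0.726 ≈ 0.9545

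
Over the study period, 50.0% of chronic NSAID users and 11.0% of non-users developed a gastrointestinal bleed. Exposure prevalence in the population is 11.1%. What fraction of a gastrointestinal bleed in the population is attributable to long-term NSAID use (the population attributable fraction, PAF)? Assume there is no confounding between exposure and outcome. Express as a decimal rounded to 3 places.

p₁ = 0.5, p₀ = 0.11.
Overall risk P(Y=1) = π·p₁ + (1−π)·p₀ = 0.111×0.5 + 0.889×0.11 = 0.15329.
Under exogeneity, PAF = [P(Y=1) − p₀] / P(Y=1).
PAF = (0.15329 − 0.11) / 0.15329 ≈ 0.2824

PAF ≈ 0.282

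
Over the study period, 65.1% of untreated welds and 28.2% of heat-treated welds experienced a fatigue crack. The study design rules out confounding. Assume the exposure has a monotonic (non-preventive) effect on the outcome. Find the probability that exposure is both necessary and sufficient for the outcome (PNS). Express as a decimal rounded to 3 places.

p₁ = 0.651, p₀ = 0.282.
Under exogeneity and monotonicity, PNS = p₁ − p₀.
PNS = 0.651 − 0.282 = 0.369

PNS ≈ 0.369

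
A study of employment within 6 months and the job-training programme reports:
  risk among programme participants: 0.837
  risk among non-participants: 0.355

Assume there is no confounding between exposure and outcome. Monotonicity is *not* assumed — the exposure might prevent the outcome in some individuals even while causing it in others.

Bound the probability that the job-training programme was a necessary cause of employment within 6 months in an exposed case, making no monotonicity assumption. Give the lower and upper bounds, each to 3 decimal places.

Let p₁ = 0.837, p₀ = 0.355.
Under exogeneity alone the bounds on PN are max{0,(p₁−p₀)/p₁} ≤ PN ≤ min{1,(1−p₀)/p₁}.
  lower = (p₁ − p₀)/p₁ = 0.482 / 0.837 ≈ 0.5759
  upper = min{1, (1 − p₀)/p₁} = 0.645 / 0.837 ≈ 0.7706

0.576 ≤ PN ≤ 0.771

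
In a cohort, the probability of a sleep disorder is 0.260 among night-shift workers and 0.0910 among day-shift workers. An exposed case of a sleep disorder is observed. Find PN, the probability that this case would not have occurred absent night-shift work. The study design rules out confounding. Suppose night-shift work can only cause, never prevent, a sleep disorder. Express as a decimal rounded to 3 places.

PN ≈ 0.650

Let p₁ = 0.26, p₀ = 0.091.
Under exogeneity and monotonicity, PN = (p₁ − p₀) / p₁.
PN = (0.26 − 0.091) / 0.26 = 0.169 / 0.26 ≈ 0.6500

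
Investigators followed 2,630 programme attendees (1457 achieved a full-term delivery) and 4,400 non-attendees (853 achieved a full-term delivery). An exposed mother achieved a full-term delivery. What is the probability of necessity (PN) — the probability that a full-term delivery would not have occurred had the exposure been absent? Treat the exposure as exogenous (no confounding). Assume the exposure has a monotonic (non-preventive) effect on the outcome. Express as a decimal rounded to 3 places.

PN ≈ 0.650

p₁ = P(outcome | exposed) = 1457/2630 = 0.55399
p₀ = P(outcome | unexposed) = 853/4400 = 0.19386
Under exogeneity and monotonicity, PN = (p₁ − p₀) / p₁.
PN = (0.55399 − 0.19386) / 0.55399 = 0.36013 / 0.55399 ≈ 0.6501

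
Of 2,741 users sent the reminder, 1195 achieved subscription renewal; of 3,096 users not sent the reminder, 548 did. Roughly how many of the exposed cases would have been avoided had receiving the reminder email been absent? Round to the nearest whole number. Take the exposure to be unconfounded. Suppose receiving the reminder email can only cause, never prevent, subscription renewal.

about 710 cases

p₁ = P(outcome | exposed) = 1195/2741 = 0.43597
p₀ = P(outcome | unexposed) = 548/3096 = 0.177
PN = (p₁ − p₀)/p₁ = (0.43597 − 0.177) / 0.43597 ≈ 0.59400.
Attributable cases ≈ PN × (exposed cases) = 0.59400 × 1195 ≈ 709.84.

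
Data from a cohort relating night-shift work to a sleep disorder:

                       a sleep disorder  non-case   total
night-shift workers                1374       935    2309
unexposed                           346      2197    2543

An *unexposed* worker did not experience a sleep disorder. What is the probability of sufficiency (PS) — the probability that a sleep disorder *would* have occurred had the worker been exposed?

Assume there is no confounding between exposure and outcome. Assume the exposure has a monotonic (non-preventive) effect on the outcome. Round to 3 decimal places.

PS ≈ 0.531

p₁ = P(outcome | exposed) = 1374/2309 = 0.59506
p₀ = P(outcome | unexposed) = 346/2543 = 0.13606
Under exogeneity and monotonicity, PS = (p₁ − p₀) / (1 − p₀).
PS = (0.59506 − 0.13606) / (1 − 0.13606) = 0.459 / 0.86394 ≈ 0.5313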